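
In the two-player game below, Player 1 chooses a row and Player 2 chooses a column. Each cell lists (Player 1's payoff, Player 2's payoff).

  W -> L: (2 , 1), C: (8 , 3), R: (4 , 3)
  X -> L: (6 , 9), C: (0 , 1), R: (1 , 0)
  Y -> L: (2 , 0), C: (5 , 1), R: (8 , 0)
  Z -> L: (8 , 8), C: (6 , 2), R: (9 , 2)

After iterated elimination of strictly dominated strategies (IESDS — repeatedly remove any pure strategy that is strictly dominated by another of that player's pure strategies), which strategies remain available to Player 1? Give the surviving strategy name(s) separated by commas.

W, Z

Player 1's strategy X is strictly dominated by Z (L: 8>6, C: 6>0, R: 9>1) and is removed.
Row Y is eliminated: Z beats it against every remaining column (L: 8>2, C: 6>5, R: 9>8).
Among the remaining strategies, none is strictly dominated by another pure strategy of the same player, so the elimination stops.
Surviving strategies — Player 1: {W, Z}; Player 2: {L, C, R}.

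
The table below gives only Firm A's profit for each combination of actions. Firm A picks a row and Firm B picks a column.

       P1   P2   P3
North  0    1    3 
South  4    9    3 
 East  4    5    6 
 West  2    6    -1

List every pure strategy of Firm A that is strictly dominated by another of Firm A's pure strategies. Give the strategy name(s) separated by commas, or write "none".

North, West

East strictly dominates North — P1: 4>0, P2: 5>1, P3: 6>3.
Nothing dominates South: North at P1 (4>0); East at P1 (4=4); West at P1 (4>2).
Nothing dominates East: North at P1 (4>0); South at P1 (4=4); West at P1 (4>2).
West is strictly dominated by South (P1: 4>2, P2: 9>6, P3: 3>-1).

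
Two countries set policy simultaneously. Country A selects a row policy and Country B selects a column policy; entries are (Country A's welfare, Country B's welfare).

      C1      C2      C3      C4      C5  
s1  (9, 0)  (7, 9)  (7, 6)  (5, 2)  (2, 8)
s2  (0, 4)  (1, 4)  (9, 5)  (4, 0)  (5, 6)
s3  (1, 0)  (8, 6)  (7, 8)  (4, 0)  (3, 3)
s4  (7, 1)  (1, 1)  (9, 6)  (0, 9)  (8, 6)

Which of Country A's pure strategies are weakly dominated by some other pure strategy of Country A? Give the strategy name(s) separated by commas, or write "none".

none

s1: no other strategy beats it everywhere (s2 at C1 (9>0); s3 at C1 (9>1); s4 at C1 (9>7)).
s2: no other strategy beats it everywhere (s1 at C3 (9>7); s3 at C3 (9>7); s4 at C4 (4>0)).
s3 is not dominated — it holds its own against s1 at C2 (8>7); s2 at C1 (1>0); s4 at C2 (8>1).
s4: no other strategy beats it everywhere (s1 at C3 (9>7); s2 at C1 (7>0); s3 at C1 (7>1)).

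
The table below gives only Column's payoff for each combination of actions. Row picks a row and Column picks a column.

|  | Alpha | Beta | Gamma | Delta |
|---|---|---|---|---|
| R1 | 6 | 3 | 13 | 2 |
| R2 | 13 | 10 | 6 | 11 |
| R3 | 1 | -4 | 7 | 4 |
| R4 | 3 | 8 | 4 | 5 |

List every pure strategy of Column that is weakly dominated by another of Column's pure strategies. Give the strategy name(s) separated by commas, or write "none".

Nothing dominates Alpha: Beta at R1 (6>3); Gamma at R2 (13>6); Delta at R1 (6>2).
Nothing dominates Beta: Alpha at R4 (8>3); Gamma at R2 (10>6); Delta at R1 (3>2).
Gamma is not dominated — it holds its own against Alpha at R1 (13>6); Beta at R1 (13>3); Delta at R1 (13>2).
Nothing dominates Delta: Alpha at R3 (4>1); Beta at R2 (11>10); Gamma at R2 (11>6).

none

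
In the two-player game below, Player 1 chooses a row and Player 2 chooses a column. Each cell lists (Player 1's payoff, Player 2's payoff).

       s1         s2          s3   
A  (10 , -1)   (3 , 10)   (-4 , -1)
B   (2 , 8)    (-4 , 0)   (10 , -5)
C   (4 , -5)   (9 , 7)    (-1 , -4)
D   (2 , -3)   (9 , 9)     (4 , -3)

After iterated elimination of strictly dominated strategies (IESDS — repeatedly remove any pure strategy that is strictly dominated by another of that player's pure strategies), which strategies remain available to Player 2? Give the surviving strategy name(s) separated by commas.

s2

Column s3 is eliminated: s2 beats it against every remaining row (A: 10>-1, B: 0>-5, C: 7>-4, D: 9>-3).
Row B is eliminated: A beats it against every remaining column (s1: 10>2, s2: 3>-4).
Column s1 is eliminated: s2 beats it against every remaining row (A: 10>-1, C: 7>-5, D: 9>-3).
Player 1's strategy A is strictly dominated by C (s2: 9>3) and is removed.
Among the remaining strategies, none is strictly dominated by another pure strategy of the same player, so the elimination stops.
Surviving strategies — Player 1: {C, D}; Player 2: {s2}.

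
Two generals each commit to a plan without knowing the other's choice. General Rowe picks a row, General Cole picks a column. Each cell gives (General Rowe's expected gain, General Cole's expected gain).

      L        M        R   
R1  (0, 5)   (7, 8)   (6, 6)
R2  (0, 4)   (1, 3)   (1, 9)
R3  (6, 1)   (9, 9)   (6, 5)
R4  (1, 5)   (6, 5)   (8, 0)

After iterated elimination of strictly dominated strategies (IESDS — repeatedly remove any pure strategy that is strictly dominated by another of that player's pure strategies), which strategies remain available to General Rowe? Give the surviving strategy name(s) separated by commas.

General Rowe's strategy R2 is strictly dominated by R3 (L: 6>0, M: 9>1, R: 6>1) and is removed.
Column R is eliminated: M beats it against every remaining row (R1: 8>6, R3: 9>5, R4: 5>0).
General Rowe's strategy R1 is strictly dominated by R3 (L: 6>0, M: 9>7) and is removed.
For General Rowe, R3 strictly dominates R4 on the remaining columns (L: 6>1, M: 9>6); eliminate R4.
For General Cole, M strictly dominates L on the remaining rows (R3: 9>1); eliminate L.
Among the remaining strategies, none is strictly dominated by another pure strategy of the same player, so the elimination stops.
Surviving strategies — General Rowe: {R3}; General Cole: {M}.

R3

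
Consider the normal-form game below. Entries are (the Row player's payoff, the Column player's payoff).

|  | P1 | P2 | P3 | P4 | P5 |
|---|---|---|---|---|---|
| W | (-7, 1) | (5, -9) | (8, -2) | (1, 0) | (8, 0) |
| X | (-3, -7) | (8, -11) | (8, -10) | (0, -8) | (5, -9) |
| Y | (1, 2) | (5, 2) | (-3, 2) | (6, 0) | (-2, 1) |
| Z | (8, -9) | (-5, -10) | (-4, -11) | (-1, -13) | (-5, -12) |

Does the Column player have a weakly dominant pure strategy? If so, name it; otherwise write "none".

P1 vs P2: W: 1>-9, X: -7>-11, Y: 2=2, Z: -9>-10.
P1 vs P3: W: 1>-2, X: -7>-10, Y: 2=2, Z: -9>-11.
P1 vs P4: W: 1>0, X: -7>-8, Y: 2>0, Z: -9>-13.
P1 vs P5: W: 1>0, X: -7>-9, Y: 2>1, Z: -9>-12.
P1 is at least as good as every other strategy against every opponent action, so it is weakly dominant.

P1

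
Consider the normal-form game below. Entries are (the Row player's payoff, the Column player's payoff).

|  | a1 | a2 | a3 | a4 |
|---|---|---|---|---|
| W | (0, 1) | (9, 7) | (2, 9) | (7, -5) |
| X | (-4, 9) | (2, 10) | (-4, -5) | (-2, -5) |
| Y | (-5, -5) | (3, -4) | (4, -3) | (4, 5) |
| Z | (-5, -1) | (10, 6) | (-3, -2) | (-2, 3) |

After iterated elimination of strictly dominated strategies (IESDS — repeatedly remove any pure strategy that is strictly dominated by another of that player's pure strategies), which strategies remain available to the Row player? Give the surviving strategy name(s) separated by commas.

Row X is eliminated: W beats it against every remaining column (a1: 0>-4, a2: 9>2, a3: 2>-4, a4: 7>-2).
Column a1 is eliminated: a2 beats it against every remaining row (W: 7>1, Y: -4>-5, Z: 6>-1).
Among the remaining strategies, none is strictly dominated by another pure strategy of the same player, so the elimination stops.
Surviving strategies — the Row player: {W, Y, Z}; the Column player: {a2, a3, a4}.

W, Y, Z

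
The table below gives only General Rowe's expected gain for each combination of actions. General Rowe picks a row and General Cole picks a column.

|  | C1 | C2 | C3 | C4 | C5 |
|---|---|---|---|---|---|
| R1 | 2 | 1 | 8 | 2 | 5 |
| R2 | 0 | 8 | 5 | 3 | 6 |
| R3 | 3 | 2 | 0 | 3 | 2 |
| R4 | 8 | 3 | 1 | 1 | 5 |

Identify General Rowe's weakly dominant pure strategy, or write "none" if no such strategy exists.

none

R1 fails to dominate R2 at C2 (1<8).
R2 fails to dominate R1 at C1 (0<2).
R3 fails to dominate R1 at C3 (0<8).
R4 fails to dominate R1 at C3 (1<8).
No single strategy dominates all the others.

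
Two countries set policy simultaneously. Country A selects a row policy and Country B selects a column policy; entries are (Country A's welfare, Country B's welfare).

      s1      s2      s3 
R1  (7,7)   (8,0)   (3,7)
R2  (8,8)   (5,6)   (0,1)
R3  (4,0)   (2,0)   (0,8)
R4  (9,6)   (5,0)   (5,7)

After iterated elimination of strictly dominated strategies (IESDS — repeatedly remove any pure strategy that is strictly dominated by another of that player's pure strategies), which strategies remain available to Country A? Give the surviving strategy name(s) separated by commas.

Country A's strategy R3 is strictly dominated by R1 (s1: 7>4, s2: 8>2, s3: 3>0) and is removed.
Country B's strategy s2 is strictly dominated by s1 (R1: 7>0, R2: 8>6, R4: 6>0) and is removed.
For Country A, R4 strictly dominates R1 on the remaining columns (s1: 9>7, s3: 5>3); eliminate R1.
Country A's strategy R2 is strictly dominated by R4 (s1: 9>8, s3: 5>0) and is removed.
For Country B, s3 strictly dominates s1 on the remaining rows (R4: 7>6); eliminate s1.
Among the remaining strategies, none is strictly dominated by another pure strategy of the same player, so the elimination stops.
Surviving strategies — Country A: {R4}; Country B: {s3}.

R4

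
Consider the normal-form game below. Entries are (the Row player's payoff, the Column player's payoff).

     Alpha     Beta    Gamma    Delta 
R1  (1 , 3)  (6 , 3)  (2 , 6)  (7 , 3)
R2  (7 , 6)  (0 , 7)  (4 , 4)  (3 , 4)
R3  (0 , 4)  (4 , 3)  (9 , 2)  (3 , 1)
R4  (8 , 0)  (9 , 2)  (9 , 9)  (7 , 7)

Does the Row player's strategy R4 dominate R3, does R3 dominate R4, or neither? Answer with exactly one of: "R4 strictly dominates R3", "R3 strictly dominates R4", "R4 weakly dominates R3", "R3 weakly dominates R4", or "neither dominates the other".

R4 weakly dominates R3

Compare R4 to R3 across each choice by the Column player: Alpha: 8>0, Beta: 9>4, Gamma: 9=9, Delta: 7>3.
R4 is at least as good everywhere and strictly better somewhere (tied only at Gamma), so R4 weakly but not strictly dominates R3.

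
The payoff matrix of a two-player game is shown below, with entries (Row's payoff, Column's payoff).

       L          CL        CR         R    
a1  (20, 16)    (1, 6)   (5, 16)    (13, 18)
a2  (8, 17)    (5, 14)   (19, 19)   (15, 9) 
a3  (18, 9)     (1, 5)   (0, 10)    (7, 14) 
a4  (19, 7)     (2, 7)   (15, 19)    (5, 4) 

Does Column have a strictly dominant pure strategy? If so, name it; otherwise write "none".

none

L fails to dominate CL at a4 (7=7).
CL fails to dominate L at a1 (6<16).
CR fails to dominate L at a1 (16=16).
R fails to dominate L at a2 (9<17).
No single strategy dominates all the others.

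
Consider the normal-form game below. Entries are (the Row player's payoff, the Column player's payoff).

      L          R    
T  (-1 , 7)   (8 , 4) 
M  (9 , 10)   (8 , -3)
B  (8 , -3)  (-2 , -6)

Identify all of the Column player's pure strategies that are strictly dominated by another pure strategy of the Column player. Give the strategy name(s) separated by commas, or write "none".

L is not dominated — it holds its own against R at T (7>4).
L strictly dominates R — T: 7>4, M: 10>-3, B: -3>-6.

R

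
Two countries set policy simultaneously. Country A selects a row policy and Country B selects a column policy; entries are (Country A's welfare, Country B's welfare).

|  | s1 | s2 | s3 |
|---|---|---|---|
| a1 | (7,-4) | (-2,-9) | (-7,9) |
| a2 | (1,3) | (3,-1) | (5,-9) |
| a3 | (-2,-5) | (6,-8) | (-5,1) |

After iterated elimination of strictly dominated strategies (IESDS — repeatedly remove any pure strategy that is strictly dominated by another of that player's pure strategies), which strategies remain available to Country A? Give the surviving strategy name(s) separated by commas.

Column s2 is eliminated: s1 beats it against every remaining row (a1: -4>-9, a2: 3>-1, a3: -5>-8).
Country A's strategy a3 is strictly dominated by a2 (s1: 1>-2, s3: 5>-5) and is removed.
Among the remaining strategies, none is strictly dominated by another pure strategy of the same player, so the elimination stops.
Surviving strategies — Country A: {a1, a2}; Country B: {s1, s3}.

a1, a2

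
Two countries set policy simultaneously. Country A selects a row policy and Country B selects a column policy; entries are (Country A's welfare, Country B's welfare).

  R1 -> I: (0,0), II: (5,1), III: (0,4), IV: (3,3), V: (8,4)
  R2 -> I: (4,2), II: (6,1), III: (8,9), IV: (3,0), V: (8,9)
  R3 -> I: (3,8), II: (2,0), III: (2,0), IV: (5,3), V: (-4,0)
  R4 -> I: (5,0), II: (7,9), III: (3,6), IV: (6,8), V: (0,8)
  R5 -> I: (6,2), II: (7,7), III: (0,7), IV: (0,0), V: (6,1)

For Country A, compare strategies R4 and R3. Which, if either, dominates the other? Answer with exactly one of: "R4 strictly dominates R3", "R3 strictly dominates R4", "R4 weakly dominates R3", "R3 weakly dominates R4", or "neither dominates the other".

Compare R4 to R3 across each opponent action: I: 5>3, II: 7>2, III: 3>2, IV: 6>5, V: 0>-4.
Every comparison favours R4, so R4 strictly dominates R3.

R4 strictly dominates R3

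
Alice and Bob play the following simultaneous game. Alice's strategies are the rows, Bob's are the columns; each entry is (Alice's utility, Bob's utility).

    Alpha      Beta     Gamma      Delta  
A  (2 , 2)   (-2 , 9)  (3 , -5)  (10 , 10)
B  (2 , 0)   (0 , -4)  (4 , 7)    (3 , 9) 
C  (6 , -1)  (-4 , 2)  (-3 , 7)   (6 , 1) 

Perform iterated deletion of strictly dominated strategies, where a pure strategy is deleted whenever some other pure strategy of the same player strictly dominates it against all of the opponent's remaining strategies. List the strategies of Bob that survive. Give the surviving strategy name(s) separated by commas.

Bob's strategy Alpha is strictly dominated by Delta (A: 10>2, B: 9>0, C: 1>-1) and is removed.
Row C is eliminated: A beats it against every remaining column (Beta: -2>-4, Gamma: 3>-3, Delta: 10>6).
Bob's strategy Beta is strictly dominated by Delta (A: 10>9, B: 9>-4) and is removed.
Column Gamma is eliminated: Delta beats it against every remaining row (A: 10>-5, B: 9>7).
For Alice, A strictly dominates B on the remaining columns (Delta: 10>3); eliminate B.
Among the remaining strategies, none is strictly dominated by another pure strategy of the same player, so the elimination stops.
Surviving strategies — Alice: {A}; Bob: {Delta}.

Delta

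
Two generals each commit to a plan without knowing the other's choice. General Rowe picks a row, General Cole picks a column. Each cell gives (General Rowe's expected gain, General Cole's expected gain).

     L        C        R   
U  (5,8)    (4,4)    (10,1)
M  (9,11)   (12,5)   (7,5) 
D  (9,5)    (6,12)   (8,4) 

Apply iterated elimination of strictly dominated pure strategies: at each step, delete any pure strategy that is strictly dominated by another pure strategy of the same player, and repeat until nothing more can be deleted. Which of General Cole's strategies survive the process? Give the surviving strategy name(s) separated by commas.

Column R is eliminated: L beats it against every remaining row (U: 8>1, M: 11>5, D: 5>4).
Row U is eliminated: M beats it against every remaining column (L: 9>5, C: 12>4).
Among the remaining strategies, none is strictly dominated by another pure strategy of the same player, so the elimination stops.
Surviving strategies — General Rowe: {M, D}; General Cole: {L, C}.

L, C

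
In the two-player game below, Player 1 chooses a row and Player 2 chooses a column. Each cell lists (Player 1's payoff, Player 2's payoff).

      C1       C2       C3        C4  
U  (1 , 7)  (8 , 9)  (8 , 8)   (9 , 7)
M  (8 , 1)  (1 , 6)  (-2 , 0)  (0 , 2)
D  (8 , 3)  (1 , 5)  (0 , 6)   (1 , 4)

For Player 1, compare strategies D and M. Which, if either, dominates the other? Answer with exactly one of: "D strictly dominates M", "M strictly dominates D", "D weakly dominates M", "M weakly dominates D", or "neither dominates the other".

D weakly dominates M

Compare D to M across each opponent action: C1: 8=8, C2: 1=1, C3: 0>-2, C4: 1>0.
D is at least as good everywhere and strictly better somewhere (tied only at C1, C2), so D weakly but not strictly dominates M.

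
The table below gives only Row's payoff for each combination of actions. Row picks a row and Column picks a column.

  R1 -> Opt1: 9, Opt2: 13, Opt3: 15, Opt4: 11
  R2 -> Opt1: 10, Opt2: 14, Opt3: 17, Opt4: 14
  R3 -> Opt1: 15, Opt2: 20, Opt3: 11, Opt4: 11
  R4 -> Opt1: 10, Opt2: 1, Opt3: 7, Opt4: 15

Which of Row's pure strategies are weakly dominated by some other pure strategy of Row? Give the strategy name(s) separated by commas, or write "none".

R1

R1 is weakly dominated by R2 (Opt1: 10>9, Opt2: 14>13, Opt3: 17>15, Opt4: 14>11).
R2 is not dominated — it holds its own against R1 at Opt1 (10>9); R3 at Opt3 (17>11); R4 at Opt2 (14>1).
Nothing dominates R3: R1 at Opt1 (15>9); R2 at Opt1 (15>10); R4 at Opt1 (15>10).
R4: no other strategy beats it everywhere (R1 at Opt1 (10>9); R2 at Opt4 (15>14); R3 at Opt4 (15>11)).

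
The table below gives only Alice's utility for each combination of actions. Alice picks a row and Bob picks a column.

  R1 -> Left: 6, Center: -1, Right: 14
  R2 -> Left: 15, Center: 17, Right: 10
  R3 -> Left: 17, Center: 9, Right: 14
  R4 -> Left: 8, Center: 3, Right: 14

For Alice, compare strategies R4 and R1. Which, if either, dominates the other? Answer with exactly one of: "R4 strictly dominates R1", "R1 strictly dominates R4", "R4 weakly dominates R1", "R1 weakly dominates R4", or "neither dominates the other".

R4 weakly dominates R1

Compare R4 to R1 across every action of Bob: Left: 8>6, Center: 3>-1, Right: 14=14.
R4 is at least as good everywhere and strictly better somewhere (tied only at Right), so R4 weakly but not strictly dominates R1.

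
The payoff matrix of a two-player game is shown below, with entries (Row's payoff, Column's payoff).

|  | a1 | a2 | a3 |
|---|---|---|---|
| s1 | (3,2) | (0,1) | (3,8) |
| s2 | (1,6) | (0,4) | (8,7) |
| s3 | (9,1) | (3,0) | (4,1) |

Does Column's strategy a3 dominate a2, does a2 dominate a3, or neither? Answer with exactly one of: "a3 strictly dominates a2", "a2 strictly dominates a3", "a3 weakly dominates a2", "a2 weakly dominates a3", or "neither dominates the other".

Compare a3 to a2 across every action of Row: s1: 8>1, s2: 7>4, s3: 1>0.
Every comparison favours a3, so a3 strictly dominates a2.

a3 strictly dominates a2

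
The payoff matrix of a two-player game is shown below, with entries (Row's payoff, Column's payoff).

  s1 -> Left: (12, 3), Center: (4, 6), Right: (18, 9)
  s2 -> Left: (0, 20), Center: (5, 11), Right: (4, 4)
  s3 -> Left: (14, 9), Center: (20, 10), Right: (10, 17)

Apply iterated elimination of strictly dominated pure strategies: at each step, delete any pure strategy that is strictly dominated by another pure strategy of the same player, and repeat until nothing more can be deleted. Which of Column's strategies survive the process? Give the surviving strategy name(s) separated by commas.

Row s2 is eliminated: s3 beats it against every remaining column (Left: 14>0, Center: 20>5, Right: 10>4).
Column's strategy Left is strictly dominated by Center (s1: 6>3, s3: 10>9) and is removed.
Column's strategy Center is strictly dominated by Right (s1: 9>6, s3: 17>10) and is removed.
For Row, s1 strictly dominates s3 on the remaining columns (Right: 18>10); eliminate s3.
Among the remaining strategies, none is strictly dominated by another pure strategy of the same player, so the elimination stops.
Surviving strategies — Row: {s1}; Column: {Right}.

Right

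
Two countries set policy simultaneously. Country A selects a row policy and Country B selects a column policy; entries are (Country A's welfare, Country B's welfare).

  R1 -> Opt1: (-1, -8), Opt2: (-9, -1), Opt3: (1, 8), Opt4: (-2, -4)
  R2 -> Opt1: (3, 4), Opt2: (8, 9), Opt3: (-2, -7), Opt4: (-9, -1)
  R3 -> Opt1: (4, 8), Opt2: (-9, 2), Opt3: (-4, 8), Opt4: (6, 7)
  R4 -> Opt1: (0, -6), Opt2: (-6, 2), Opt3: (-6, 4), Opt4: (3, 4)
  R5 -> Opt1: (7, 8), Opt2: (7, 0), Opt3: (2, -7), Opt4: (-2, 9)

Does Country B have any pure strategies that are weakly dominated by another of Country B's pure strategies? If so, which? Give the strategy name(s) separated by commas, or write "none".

Opt1: no other strategy beats it everywhere (Opt2 at R3 (8>2); Opt3 at R2 (4>-7); Opt4 at R2 (4>-1)).
Opt2 is not dominated — it holds its own against Opt1 at R1 (-1>-8); Opt3 at R2 (9>-7); Opt4 at R1 (-1>-4).
Nothing dominates Opt3: Opt1 at R1 (8>-8); Opt2 at R1 (8>-1); Opt4 at R1 (8>-4).
Opt4: no other strategy beats it everywhere (Opt1 at R1 (-4>-8); Opt2 at R3 (7>2); Opt3 at R2 (-1>-7)).

none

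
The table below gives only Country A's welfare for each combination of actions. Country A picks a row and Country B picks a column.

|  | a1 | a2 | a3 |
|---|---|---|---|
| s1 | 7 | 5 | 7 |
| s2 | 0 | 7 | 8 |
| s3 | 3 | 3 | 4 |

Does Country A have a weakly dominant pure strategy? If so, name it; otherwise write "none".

s1 fails to dominate s2 at a2 (5<7).
s2 fails to dominate s1 at a1 (0<7).
s3 fails to dominate s1 at a1 (3<7).
No single strategy dominates all the others.

none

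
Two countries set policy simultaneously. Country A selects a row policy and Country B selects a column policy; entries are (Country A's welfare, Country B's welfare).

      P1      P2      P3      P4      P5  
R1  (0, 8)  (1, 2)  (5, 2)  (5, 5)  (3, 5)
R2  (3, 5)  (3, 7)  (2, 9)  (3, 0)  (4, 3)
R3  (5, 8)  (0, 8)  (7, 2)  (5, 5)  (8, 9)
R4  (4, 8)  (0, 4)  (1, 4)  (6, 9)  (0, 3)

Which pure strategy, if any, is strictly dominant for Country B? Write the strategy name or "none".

P1 fails to dominate P2 at R2 (5<7).
P2 fails to dominate P1 at R1 (2<8).
P3 fails to dominate P1 at R1 (2<8).
P4 fails to dominate P1 at R1 (5<8).
P5 fails to dominate P1 at R1 (5<8).
No single strategy dominates all the others.

none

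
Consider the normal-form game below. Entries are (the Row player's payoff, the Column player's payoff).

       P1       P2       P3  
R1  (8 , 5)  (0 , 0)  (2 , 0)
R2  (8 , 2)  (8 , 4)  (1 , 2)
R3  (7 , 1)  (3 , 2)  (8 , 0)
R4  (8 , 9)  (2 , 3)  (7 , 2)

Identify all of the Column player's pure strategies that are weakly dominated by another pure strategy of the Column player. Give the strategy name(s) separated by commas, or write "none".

Nothing dominates P1: P2 at R1 (5>0); P3 at R1 (5>0).
P2: no other strategy beats it everywhere (P1 at R2 (4>2); P3 at R2 (4>2)).
P3 is weakly dominated by P1 (R1: 5>0, R2: 2=2, R3: 1>0, R4: 9>2).

P3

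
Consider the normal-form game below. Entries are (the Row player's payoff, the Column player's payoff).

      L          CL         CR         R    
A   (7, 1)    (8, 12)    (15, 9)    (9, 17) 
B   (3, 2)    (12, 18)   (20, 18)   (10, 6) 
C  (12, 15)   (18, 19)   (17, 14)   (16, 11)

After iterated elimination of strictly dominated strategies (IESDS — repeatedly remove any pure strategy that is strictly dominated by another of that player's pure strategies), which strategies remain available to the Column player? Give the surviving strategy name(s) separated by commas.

Row A is eliminated: C beats it against every remaining column (L: 12>7, CL: 18>8, CR: 17>15, R: 16>9).
The Column player's strategy L is strictly dominated by CL (B: 18>2, C: 19>15) and is removed.
Column R is eliminated: CL beats it against every remaining row (B: 18>6, C: 19>11).
Among the remaining strategies, none is strictly dominated by another pure strategy of the same player, so the elimination stops.
Surviving strategies — the Row player: {B, C}; the Column player: {CL, CR}.

CL, CR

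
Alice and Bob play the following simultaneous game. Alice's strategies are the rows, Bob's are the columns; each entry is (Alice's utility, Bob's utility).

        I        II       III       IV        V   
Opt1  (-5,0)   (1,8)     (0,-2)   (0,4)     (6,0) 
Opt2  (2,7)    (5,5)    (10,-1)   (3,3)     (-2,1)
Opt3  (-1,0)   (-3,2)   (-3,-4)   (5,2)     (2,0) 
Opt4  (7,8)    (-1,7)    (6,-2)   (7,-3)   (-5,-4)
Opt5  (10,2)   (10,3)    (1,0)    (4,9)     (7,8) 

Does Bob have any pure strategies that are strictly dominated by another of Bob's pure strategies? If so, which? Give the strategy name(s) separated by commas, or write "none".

I: no other strategy beats it everywhere (II at Opt2 (7>5); III at Opt1 (0>-2); IV at Opt2 (7>3); V at Opt1 (0=0)).
Nothing dominates II: I at Opt1 (8>0); III at Opt1 (8>-2); IV at Opt1 (8>4); V at Opt1 (8>0).
III: dominated, since I does at least as well everywhere (Opt1: 0>-2, Opt2: 7>-1, Opt3: 0>-4, Opt4: 8>-2, Opt5: 2>0).
Nothing dominates IV: I at Opt1 (4>0); II at Opt3 (2=2); III at Opt1 (4>-2); V at Opt1 (4>0).
IV strictly dominates V — Opt1: 4>0, Opt2: 3>1, Opt3: 2>0, Opt4: -3>-4, Opt5: 9>8.

III, V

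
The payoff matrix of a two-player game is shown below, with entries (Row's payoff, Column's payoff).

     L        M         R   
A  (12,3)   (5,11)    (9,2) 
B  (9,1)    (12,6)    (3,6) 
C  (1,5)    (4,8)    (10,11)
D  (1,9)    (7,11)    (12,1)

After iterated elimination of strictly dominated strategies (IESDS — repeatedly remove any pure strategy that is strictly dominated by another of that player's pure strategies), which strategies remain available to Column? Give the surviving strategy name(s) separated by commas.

Column's strategy L is strictly dominated by M (A: 11>3, B: 6>1, C: 8>5, D: 11>9) and is removed.
Row's strategy A is strictly dominated by D (M: 7>5, R: 12>9) and is removed.
Row C is eliminated: D beats it against every remaining column (M: 7>4, R: 12>10).
Among the remaining strategies, none is strictly dominated by another pure strategy of the same player, so the elimination stops.
Surviving strategies — Row: {B, D}; Column: {M, R}.

M, R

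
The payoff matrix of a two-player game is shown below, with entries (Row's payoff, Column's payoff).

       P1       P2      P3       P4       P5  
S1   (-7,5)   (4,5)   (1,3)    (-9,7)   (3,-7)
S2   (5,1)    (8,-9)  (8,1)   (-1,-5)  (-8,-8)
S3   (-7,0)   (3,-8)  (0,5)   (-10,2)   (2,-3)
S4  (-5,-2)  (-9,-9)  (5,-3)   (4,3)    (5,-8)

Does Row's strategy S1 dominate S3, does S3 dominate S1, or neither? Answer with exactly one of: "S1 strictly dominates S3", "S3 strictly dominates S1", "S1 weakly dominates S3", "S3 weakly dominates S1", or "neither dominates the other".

S1 weakly dominates S3

S1's payoffs vs S3's, by Column's action — P1: -7=-7, P2: 4>3, P3: 1>0, P4: -9>-10, P5: 3>2.
S1 is at least as good everywhere and strictly better somewhere (tied only at P1), so S1 weakly but not strictly dominates S3.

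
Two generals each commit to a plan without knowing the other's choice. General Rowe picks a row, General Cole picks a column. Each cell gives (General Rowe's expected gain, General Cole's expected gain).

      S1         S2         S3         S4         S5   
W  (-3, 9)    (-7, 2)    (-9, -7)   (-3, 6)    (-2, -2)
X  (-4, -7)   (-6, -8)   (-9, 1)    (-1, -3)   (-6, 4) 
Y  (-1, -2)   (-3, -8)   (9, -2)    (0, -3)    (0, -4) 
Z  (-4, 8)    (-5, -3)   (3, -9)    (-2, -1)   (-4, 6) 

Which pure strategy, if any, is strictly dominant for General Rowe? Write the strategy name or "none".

Y

Y vs W: S1: -1>-3, S2: -3>-7, S3: 9>-9, S4: 0>-3, S5: 0>-2.
Y vs X: S1: -1>-4, S2: -3>-6, S3: 9>-9, S4: 0>-1, S5: 0>-6.
Y vs Z: S1: -1>-4, S2: -3>-5, S3: 9>3, S4: 0>-2, S5: 0>-4.
Y strictly beats every other strategy against every opponent action, so it is strictly dominant.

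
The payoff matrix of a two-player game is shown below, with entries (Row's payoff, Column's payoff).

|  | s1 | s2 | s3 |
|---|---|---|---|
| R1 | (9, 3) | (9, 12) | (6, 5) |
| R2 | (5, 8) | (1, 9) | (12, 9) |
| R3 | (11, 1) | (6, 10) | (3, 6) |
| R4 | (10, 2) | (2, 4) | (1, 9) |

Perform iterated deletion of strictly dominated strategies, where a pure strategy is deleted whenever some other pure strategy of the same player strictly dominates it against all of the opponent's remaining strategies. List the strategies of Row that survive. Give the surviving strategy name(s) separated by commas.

Row's strategy R4 is strictly dominated by R3 (s1: 11>10, s2: 6>2, s3: 3>1) and is removed.
For Column, s2 strictly dominates s1 on the remaining rows (R1: 12>3, R2: 9>8, R3: 10>1); eliminate s1.
For Row, R1 strictly dominates R3 on the remaining columns (s2: 9>6, s3: 6>3); eliminate R3.
Among the remaining strategies, none is strictly dominated by another pure strategy of the same player, so the elimination stops.
Surviving strategies — Row: {R1, R2}; Column: {s2, s3}.

R1, R2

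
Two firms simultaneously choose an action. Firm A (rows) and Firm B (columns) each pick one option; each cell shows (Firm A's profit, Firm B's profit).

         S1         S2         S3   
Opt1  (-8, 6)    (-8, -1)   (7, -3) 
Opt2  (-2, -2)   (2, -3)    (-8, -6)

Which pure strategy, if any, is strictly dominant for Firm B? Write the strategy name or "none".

S1 vs S2: Opt1: 6>-1, Opt2: -2>-3.
S1 vs S3: Opt1: 6>-3, Opt2: -2>-6.
S1 strictly beats every other strategy against every opponent action, so it is strictly dominant.

S1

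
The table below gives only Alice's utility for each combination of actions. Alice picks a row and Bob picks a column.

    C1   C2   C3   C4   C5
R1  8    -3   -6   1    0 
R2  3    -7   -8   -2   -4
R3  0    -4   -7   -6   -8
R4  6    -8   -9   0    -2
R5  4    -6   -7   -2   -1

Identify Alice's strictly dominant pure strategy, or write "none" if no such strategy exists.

R1 vs R2: C1: 8>3, C2: -3>-7, C3: -6>-8, C4: 1>-2, C5: 0>-4.
R1 vs R3: C1: 8>0, C2: -3>-4, C3: -6>-7, C4: 1>-6, C5: 0>-8.
R1 vs R4: C1: 8>6, C2: -3>-8, C3: -6>-9, C4: 1>0, C5: 0>-2.
R1 vs R5: C1: 8>4, C2: -3>-6, C3: -6>-7, C4: 1>-2, C5: 0>-1.
R1 strictly beats every other strategy against every opponent action, so it is strictly dominant.

R1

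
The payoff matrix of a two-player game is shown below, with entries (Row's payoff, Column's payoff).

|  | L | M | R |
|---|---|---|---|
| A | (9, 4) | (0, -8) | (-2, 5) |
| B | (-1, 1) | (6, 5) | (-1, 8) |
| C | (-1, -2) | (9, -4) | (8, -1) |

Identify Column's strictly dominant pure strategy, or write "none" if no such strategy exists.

R vs L: A: 5>4, B: 8>1, C: -1>-2.
R vs M: A: 5>-8, B: 8>5, C: -1>-4.
R strictly beats every other strategy against every opponent action, so it is strictly dominant.

R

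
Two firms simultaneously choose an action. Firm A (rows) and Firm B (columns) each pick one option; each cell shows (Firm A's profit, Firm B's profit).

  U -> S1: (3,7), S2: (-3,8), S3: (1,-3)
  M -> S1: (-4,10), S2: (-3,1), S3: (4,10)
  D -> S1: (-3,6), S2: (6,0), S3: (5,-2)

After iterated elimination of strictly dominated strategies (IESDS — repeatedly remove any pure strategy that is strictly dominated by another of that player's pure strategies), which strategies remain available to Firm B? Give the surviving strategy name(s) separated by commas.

S1, S2

For Firm A, D strictly dominates M on the remaining columns (S1: -3>-4, S2: 6>-3, S3: 5>4); eliminate M.
Column S3 is eliminated: S1 beats it against every remaining row (U: 7>-3, D: 6>-2).
Among the remaining strategies, none is strictly dominated by another pure strategy of the same player, so the elimination stops.
Surviving strategies — Firm A: {U, D}; Firm B: {S1, S2}.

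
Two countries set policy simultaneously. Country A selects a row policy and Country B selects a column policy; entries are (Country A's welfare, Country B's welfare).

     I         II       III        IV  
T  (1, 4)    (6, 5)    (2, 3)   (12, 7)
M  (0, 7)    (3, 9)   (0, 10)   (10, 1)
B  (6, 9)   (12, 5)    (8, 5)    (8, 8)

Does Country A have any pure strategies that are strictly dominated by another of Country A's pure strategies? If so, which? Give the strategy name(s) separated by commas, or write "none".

Nothing dominates T: M at I (1>0); B at IV (12>8).
M: dominated, since T does at least as well everywhere (I: 1>0, II: 6>3, III: 2>0, IV: 12>10).
Nothing dominates B: T at I (6>1); M at I (6>0).

M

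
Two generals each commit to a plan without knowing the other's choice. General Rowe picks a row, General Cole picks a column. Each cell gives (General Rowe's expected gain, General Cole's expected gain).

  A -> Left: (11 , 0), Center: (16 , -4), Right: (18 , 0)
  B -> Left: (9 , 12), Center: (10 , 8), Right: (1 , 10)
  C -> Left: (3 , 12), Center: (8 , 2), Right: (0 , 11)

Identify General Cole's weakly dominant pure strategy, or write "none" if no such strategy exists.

Left vs Center: A: 0>-4, B: 12>8, C: 12>2.
Left vs Right: A: 0=0, B: 12>10, C: 12>11.
Left is at least as good as every other strategy against every opponent action, so it is weakly dominant.

Left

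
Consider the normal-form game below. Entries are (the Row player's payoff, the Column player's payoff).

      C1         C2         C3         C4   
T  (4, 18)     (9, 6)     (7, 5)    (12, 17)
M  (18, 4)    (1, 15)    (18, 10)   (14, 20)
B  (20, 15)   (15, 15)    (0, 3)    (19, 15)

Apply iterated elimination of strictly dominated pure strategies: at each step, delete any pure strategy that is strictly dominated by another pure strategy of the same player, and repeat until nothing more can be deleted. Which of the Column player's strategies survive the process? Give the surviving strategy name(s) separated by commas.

C1, C2, C4

For the Column player, C2 strictly dominates C3 on the remaining rows (T: 6>5, M: 15>10, B: 15>3); eliminate C3.
For the Row player, B strictly dominates T on the remaining columns (C1: 20>4, C2: 15>9, C4: 19>12); eliminate T.
The Row player's strategy M is strictly dominated by B (C1: 20>18, C2: 15>1, C4: 19>14) and is removed.
Among the remaining strategies, none is strictly dominated by another pure strategy of the same player, so the elimination stops.
Surviving strategies — the Row player: {B}; the Column player: {C1, C2, C4}.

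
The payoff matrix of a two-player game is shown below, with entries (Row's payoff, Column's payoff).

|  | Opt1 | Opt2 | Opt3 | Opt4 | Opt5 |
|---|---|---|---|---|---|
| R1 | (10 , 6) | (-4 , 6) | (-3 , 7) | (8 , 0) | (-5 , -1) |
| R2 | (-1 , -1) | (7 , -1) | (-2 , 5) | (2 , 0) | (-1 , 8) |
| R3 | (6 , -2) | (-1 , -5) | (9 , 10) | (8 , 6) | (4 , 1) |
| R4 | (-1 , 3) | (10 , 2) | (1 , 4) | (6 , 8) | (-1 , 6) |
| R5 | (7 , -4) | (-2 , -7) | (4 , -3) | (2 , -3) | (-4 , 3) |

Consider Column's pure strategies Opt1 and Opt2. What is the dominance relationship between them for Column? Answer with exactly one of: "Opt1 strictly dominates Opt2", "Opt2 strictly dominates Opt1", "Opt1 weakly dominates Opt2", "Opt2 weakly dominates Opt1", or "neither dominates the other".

Opt1's payoffs vs Opt2's, by Row's action — R1: 6=6, R2: -1=-1, R3: -2>-5, R4: 3>2, R5: -4>-7.
Opt1 is at least as good everywhere and strictly better somewhere (tied only at R1, R2), so Opt1 weakly but not strictly dominates Opt2.

Opt1 weakly dominates Opt2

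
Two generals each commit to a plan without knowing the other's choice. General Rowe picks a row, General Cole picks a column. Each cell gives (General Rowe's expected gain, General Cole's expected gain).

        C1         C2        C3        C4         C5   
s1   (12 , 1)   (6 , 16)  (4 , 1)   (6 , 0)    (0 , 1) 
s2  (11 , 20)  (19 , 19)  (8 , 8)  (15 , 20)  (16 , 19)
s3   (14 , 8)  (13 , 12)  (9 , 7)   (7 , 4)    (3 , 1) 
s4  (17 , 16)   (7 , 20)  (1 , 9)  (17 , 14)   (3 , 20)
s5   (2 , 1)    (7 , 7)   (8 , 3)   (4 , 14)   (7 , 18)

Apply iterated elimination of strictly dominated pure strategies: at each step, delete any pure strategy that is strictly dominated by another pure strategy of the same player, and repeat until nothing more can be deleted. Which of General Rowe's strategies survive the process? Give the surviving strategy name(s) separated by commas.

s2, s3, s4

General Rowe's strategy s1 is strictly dominated by s3 (C1: 14>12, C2: 13>6, C3: 9>4, C4: 7>6, C5: 3>0) and is removed.
For General Cole, C2 strictly dominates C3 on the remaining rows (s2: 19>8, s3: 12>7, s4: 20>9, s5: 7>3); eliminate C3.
General Rowe's strategy s5 is strictly dominated by s2 (C1: 11>2, C2: 19>7, C4: 15>4, C5: 16>7) and is removed.
Among the remaining strategies, none is strictly dominated by another pure strategy of the same player, so the elimination stops.
Surviving strategies — General Rowe: {s2, s3, s4}; General Cole: {C1, C2, C4, C5}.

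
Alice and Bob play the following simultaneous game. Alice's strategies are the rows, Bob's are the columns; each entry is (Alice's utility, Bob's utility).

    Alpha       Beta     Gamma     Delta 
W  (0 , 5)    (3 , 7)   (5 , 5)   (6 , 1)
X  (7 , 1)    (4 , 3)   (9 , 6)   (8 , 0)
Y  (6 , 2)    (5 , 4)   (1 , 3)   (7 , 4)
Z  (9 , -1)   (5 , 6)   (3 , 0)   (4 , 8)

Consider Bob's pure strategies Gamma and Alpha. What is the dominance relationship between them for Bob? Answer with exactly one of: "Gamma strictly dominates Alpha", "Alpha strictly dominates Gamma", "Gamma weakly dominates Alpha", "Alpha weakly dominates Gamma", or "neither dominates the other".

Gamma's payoffs vs Alpha's, by Alice's action — W: 5=5, X: 6>1, Y: 3>2, Z: 0>-1.
Gamma is at least as good everywhere and strictly better somewhere (tied only at W), so Gamma weakly but not strictly dominates Alpha.

Gamma weakly dominates Alpha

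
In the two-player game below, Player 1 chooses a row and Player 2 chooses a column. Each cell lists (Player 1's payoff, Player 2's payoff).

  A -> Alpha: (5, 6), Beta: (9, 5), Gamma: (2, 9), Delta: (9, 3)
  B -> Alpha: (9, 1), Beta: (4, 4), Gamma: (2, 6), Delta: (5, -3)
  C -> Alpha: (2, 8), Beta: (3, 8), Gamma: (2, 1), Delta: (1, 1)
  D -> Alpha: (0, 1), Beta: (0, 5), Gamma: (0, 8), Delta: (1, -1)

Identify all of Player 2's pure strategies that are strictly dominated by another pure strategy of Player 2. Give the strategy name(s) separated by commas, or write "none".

Nothing dominates Alpha: Beta at A (6>5); Gamma at C (8>1); Delta at A (6>3).
Nothing dominates Beta: Alpha at B (4>1); Gamma at C (8>1); Delta at A (5>3).
Gamma: no other strategy beats it everywhere (Alpha at A (9>6); Beta at A (9>5); Delta at A (9>3)).
Alpha strictly dominates Delta — A: 6>3, B: 1>-3, C: 8>1, D: 1>-1.

Delta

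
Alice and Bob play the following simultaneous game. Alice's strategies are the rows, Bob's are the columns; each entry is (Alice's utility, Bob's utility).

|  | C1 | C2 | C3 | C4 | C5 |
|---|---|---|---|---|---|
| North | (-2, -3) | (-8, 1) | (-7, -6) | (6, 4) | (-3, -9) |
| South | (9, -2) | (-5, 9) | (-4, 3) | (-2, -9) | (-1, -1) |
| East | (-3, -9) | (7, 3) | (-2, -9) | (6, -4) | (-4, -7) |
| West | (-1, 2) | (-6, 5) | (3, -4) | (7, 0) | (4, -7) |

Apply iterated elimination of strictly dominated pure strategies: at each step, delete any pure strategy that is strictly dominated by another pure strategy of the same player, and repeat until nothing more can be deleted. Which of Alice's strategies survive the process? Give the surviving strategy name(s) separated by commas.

East

Alice's strategy North is strictly dominated by West (C1: -1>-2, C2: -6>-8, C3: 3>-7, C4: 7>6, C5: 4>-3) and is removed.
Bob's strategy C1 is strictly dominated by C2 (South: 9>-2, East: 3>-9, West: 5>2) and is removed.
Column C3 is eliminated: C2 beats it against every remaining row (South: 9>3, East: 3>-9, West: 5>-4).
Bob's strategy C4 is strictly dominated by C2 (South: 9>-9, East: 3>-4, West: 5>0) and is removed.
Column C5 is eliminated: C2 beats it against every remaining row (South: 9>-1, East: 3>-7, West: 5>-7).
For Alice, East strictly dominates South on the remaining columns (C2: 7>-5); eliminate South.
Alice's strategy West is strictly dominated by East (C2: 7>-6) and is removed.
Among the remaining strategies, none is strictly dominated by another pure strategy of the same player, so the elimination stops.
Surviving strategies — Alice: {East}; Bob: {C2}.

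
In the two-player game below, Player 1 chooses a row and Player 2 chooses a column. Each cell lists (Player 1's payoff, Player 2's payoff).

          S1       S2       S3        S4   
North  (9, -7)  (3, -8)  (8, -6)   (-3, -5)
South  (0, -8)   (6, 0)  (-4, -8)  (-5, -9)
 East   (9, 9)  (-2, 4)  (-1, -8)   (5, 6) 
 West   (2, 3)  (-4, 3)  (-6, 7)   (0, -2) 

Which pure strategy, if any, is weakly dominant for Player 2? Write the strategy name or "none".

none

S1 fails to dominate S2 at South (-8<0).
S2 fails to dominate S1 at North (-8<-7).
S3 fails to dominate S1 at East (-8<9).
S4 fails to dominate S1 at South (-9<-8).
No single strategy dominates all the others.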